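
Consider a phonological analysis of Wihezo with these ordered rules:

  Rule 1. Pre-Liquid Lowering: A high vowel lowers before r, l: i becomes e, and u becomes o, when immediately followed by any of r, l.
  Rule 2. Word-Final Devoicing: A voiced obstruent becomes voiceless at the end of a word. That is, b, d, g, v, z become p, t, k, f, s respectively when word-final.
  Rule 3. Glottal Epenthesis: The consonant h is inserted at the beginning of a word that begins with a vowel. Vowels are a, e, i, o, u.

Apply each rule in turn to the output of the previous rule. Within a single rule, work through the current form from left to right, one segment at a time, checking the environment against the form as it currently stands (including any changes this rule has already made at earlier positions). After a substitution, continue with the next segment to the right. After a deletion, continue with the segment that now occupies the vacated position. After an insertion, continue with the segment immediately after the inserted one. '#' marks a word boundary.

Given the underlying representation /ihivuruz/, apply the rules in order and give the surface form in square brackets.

Rule 1 Pre-Liquid Lowering: [ihivuruz] → [ihivoruz]
Rule 2 Word-Final Devoicing: [ihivoruz] → [ihivorus]
Rule 3 Glottal Epenthesis: [ihivorus] → [hihivorus]

[hihivorus]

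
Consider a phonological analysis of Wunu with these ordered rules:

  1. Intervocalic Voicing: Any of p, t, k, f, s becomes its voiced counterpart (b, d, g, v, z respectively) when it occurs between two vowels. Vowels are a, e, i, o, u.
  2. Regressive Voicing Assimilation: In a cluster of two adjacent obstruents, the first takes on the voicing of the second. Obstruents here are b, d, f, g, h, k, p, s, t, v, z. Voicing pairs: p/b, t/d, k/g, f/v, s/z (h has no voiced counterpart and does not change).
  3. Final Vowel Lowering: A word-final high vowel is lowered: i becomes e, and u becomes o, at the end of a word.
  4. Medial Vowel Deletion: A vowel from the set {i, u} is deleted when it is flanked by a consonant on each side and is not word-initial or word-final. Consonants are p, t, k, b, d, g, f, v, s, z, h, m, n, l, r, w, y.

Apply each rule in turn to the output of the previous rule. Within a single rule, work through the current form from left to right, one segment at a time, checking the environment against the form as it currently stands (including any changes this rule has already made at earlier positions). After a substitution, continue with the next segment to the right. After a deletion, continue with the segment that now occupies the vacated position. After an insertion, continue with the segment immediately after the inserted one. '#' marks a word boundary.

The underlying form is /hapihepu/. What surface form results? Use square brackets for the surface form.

[habhebo]

1 Intervocalic Voicing: [hapihepu] → [habihebu]
2 Regressive Voicing Assimilation: no change — [habihebu]
3 Final Vowel Lowering: [habihebu] → [habihebo]
4 Medial Vowel Deletion: [habihebo] → [habhebo]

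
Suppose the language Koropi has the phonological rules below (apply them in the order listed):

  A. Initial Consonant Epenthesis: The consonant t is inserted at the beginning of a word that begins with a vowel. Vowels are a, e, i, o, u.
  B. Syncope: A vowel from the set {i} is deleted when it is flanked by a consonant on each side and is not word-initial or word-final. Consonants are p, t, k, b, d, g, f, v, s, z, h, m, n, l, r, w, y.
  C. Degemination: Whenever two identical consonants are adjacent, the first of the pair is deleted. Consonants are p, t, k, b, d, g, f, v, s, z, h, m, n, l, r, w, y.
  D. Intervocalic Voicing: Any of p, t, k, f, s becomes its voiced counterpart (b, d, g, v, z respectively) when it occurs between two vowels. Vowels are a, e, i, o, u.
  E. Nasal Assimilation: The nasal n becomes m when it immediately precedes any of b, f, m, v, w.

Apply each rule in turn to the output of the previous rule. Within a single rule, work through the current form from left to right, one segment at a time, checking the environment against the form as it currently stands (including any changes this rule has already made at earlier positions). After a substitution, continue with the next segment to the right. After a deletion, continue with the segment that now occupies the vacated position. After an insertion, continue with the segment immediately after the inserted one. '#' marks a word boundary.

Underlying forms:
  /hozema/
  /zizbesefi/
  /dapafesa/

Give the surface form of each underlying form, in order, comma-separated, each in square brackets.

/hozema/:
  A Initial Consonant Epenthesis: no change — [hozema]
  B Syncope: no change — [hozema]
  C Degemination: no change — [hozema]
  D Intervocalic Voicing: no change — [hozema]
  E Nasal Assimilation: no change — [hozema]
/zizbesefi/:
  A Initial Consonant Epenthesis: no change — [zizbesefi]
  B Syncope: [zizbesefi] → [zzbesefi]
  C Degemination: [zzbesefi] → [zbesefi]
  D Intervocalic Voicing: [zbesefi] → [zbezevi]
  E Nasal Assimilation: no change — [zbezevi]
/dapafesa/:
  A Initial Consonant Epenthesis: no change — [dapafesa]
  B Syncope: no change — [dapafesa]
  C Degemination: no change — [dapafesa]
  D Intervocalic Voicing: [dapafesa] → [dabaveza]
  E Nasal Assimilation: no change — [dabaveza]

[hozema], [zbezevi], [dabaveza]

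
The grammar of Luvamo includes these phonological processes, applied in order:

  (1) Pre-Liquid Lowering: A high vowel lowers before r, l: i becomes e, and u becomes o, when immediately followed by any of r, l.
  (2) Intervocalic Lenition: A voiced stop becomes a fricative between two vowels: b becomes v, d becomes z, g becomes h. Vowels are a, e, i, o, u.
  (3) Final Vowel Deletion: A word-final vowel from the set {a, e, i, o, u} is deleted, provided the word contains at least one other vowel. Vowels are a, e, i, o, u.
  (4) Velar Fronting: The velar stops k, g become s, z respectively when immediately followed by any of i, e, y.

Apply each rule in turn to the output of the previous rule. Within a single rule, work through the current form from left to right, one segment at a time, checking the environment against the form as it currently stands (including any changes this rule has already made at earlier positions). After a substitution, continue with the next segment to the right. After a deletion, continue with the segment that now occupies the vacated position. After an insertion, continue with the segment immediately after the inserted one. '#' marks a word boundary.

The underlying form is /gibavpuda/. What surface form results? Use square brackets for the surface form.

(1) Pre-Liquid Lowering: no change — [gibavpuda]
(2) Intervocalic Lenition: [gibavpuda] → [givavpuza]
(3) Final Vowel Deletion: [givavpuza] → [givavpuz]
(4) Velar Fronting: [givavpuz] → [zivavpuz]

[zivavpuz]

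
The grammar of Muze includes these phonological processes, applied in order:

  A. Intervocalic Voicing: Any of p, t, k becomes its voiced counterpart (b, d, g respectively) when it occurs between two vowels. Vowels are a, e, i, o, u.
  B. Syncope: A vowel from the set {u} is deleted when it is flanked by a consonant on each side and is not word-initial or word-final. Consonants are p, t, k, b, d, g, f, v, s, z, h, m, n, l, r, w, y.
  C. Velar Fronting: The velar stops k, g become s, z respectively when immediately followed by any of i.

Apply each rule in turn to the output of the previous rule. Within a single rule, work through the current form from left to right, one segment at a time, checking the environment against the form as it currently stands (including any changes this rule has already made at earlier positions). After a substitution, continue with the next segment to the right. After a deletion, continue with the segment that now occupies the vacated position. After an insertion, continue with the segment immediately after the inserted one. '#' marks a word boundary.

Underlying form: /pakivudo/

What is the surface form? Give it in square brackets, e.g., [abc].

[pazivdo]

A Intervocalic Voicing: [pakivudo] → [pagivudo]
B Syncope: [pagivudo] → [pagivdo]
C Velar Fronting: [pagivdo] → [pazivdo]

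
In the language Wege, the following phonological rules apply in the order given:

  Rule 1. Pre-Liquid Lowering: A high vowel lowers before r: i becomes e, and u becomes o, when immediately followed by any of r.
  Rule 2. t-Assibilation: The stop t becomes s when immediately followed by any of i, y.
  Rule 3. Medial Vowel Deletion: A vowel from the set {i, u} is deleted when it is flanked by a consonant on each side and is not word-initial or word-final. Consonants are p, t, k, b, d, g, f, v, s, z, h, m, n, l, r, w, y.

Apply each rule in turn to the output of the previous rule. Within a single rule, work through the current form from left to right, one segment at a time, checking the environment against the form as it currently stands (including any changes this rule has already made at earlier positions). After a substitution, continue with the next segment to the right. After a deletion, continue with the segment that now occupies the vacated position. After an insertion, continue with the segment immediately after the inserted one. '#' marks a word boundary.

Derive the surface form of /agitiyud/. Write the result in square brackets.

Rule 1 Pre-Liquid Lowering: no change — [agitiyud]
Rule 2 t-Assibilation: [agitiyud] → [agisiyud]
Rule 3 Medial Vowel Deletion: [agisiyud] → [agsyd]

[agsyd]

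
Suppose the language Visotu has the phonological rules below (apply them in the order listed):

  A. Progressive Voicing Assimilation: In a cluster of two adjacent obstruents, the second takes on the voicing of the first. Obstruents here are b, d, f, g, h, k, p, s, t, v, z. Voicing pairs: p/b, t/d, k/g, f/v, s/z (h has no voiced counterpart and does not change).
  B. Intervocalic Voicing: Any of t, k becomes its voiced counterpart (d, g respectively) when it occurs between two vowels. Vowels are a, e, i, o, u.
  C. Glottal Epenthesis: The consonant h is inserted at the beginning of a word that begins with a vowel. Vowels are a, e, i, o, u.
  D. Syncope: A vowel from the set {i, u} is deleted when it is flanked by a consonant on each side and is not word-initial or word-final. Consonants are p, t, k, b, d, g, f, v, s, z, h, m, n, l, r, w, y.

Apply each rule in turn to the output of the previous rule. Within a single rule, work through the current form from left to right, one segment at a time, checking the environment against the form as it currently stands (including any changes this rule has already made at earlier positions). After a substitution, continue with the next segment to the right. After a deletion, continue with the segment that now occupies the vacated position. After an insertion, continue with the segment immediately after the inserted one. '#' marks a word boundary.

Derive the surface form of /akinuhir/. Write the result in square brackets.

A Progressive Voicing Assimilation: no change — [akinuhir]
B Intervocalic Voicing: [akinuhir] → [aginuhir]
C Glottal Epenthesis: [aginuhir] → [haginuhir]
D Syncope: [haginuhir] → [hagnhr]

[hagnhr]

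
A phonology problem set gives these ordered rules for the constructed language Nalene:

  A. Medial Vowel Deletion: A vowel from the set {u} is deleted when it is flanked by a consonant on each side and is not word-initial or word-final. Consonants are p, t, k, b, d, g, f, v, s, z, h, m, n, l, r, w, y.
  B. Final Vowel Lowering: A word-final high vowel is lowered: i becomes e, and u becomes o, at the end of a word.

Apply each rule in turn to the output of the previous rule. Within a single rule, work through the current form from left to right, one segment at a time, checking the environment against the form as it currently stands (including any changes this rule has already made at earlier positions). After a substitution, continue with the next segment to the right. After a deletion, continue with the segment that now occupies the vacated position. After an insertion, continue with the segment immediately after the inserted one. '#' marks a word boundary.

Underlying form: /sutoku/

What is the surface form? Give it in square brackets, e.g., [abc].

[stoko]

A Medial Vowel Deletion: [sutoku] → [stoku]
B Final Vowel Lowering: [stoku] → [stoko]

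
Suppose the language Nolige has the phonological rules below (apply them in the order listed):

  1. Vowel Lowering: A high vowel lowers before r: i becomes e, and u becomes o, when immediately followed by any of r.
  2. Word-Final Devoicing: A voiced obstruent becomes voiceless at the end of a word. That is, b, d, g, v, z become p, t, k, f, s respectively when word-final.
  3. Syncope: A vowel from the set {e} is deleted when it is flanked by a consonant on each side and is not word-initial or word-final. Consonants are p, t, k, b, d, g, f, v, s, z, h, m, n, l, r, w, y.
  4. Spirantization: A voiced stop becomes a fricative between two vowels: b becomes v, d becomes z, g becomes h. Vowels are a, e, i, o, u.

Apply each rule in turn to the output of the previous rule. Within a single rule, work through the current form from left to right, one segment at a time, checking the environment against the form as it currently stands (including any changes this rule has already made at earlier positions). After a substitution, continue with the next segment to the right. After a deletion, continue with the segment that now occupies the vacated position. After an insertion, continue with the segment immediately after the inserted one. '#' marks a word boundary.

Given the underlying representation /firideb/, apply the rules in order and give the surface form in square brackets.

[fridp]

1 Vowel Lowering: [firideb] → [ferideb]
2 Word-Final Devoicing: [ferideb] → [feridep]
3 Syncope: [feridep] → [fridp]
4 Spirantization: no change — [fridp]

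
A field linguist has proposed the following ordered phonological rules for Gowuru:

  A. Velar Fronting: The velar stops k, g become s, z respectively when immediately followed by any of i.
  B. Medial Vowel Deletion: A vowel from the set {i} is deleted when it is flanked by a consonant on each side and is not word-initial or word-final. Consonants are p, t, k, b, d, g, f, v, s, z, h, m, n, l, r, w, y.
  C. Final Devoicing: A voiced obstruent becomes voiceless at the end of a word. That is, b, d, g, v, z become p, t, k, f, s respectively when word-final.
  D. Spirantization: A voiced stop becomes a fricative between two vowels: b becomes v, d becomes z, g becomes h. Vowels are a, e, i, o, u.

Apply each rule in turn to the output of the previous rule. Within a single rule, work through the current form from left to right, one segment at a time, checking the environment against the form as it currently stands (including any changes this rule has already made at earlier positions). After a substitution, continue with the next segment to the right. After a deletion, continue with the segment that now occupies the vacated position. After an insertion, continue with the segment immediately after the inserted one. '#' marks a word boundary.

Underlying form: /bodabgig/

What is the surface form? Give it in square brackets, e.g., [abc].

A Velar Fronting: [bodabgig] → [bodabzig]
B Medial Vowel Deletion: [bodabzig] → [bodabzg]
C Final Devoicing: [bodabzg] → [bodabzk]
D Spirantization: [bodabzk] → [bozabzk]

[bozabzk]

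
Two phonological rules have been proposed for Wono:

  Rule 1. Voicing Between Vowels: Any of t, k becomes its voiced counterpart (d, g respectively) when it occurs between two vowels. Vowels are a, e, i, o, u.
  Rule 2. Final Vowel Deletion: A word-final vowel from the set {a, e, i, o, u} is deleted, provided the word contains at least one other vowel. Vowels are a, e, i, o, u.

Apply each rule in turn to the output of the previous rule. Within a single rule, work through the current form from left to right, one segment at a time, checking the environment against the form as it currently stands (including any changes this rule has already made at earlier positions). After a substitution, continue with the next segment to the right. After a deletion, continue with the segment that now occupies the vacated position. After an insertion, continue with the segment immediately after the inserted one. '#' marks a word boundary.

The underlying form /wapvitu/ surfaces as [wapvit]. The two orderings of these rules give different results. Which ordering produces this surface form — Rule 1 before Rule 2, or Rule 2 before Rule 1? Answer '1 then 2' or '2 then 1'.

Order 1 then 2:
  1 Voicing Between Vowels: [wapvitu] → [wapvidu]
  2 Final Vowel Deletion: [wapvidu] → [wapvid]
  result: [wapvid]
Order 2 then 1:
  2 Final Vowel Deletion: [wapvitu] → [wapvit]
  1 Voicing Between Vowels: no change — [wapvit]
  result: [wapvit]

2 then 1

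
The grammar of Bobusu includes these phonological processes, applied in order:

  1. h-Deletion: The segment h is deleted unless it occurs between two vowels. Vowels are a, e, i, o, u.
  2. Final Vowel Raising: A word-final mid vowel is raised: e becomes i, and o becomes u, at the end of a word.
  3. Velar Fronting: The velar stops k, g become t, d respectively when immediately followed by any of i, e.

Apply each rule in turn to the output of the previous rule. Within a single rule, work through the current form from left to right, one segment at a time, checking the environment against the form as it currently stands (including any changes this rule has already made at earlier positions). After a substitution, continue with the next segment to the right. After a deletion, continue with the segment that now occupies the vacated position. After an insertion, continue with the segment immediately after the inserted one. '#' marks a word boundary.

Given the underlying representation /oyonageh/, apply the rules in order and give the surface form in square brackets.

1 h-Deletion: [oyonageh] → [oyonage]
2 Final Vowel Raising: [oyonage] → [oyonagi]
3 Velar Fronting: [oyonagi] → [oyonadi]

[oyonadi]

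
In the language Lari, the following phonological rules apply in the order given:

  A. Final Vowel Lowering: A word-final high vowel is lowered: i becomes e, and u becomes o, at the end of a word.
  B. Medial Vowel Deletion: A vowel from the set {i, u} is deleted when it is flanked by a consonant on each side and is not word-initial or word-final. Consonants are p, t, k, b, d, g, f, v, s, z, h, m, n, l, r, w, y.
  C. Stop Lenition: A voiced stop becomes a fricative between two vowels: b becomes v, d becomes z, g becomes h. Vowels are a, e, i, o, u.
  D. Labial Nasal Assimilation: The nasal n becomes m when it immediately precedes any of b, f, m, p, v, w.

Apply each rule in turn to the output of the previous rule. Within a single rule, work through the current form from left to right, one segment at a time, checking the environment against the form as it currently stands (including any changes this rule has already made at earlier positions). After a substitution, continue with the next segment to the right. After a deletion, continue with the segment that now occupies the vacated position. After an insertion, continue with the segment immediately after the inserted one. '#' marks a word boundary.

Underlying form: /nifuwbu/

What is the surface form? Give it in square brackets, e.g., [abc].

A Final Vowel Lowering: [nifuwbu] → [nifuwbo]
B Medial Vowel Deletion: [nifuwbo] → [nfwbo]
C Stop Lenition: no change — [nfwbo]
D Labial Nasal Assimilation: [nfwbo] → [mfwbo]

[mfwbo]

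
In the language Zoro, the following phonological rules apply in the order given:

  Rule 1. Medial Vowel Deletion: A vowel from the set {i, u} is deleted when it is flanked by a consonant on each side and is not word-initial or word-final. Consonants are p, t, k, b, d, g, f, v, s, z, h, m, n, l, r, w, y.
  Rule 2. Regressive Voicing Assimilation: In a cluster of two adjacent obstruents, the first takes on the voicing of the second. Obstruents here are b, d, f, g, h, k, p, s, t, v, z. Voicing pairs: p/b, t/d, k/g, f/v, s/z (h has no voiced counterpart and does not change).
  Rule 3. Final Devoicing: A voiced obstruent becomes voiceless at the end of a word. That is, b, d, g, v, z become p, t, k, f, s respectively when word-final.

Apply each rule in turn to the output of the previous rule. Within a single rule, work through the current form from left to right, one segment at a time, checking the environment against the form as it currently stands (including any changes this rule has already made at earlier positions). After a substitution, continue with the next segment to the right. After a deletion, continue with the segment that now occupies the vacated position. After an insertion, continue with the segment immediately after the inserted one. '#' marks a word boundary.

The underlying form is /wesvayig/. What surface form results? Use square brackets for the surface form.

Rule 1 Medial Vowel Deletion: [wesvayig] → [wesvayg]
Rule 2 Regressive Voicing Assimilation: [wesvayg] → [wezvayg]
Rule 3 Final Devoicing: [wezvayg] → [wezvayk]

[wezvayk]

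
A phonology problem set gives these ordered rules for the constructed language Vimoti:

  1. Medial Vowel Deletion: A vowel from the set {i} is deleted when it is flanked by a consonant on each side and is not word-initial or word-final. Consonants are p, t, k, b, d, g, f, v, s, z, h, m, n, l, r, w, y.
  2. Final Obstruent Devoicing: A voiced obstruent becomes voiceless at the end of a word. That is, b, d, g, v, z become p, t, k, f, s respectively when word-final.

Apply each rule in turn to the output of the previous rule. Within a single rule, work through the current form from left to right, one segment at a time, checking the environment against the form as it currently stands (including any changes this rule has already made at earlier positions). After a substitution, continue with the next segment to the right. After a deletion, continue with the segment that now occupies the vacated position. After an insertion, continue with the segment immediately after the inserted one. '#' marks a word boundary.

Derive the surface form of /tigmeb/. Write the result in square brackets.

1 Medial Vowel Deletion: [tigmeb] → [tgmeb]
2 Final Obstruent Devoicing: [tgmeb] → [tgmep]

[tgmep]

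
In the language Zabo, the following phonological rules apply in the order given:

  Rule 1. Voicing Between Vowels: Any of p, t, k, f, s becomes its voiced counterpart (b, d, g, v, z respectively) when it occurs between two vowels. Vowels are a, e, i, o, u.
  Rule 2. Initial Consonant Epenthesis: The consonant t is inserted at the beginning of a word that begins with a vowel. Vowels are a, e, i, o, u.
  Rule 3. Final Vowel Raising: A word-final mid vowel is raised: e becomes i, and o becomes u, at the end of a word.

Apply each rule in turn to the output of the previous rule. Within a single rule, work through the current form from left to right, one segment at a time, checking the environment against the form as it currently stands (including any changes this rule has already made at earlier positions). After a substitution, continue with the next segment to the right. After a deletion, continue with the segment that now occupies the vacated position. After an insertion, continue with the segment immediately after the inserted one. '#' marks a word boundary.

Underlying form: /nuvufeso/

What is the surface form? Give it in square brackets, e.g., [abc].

Rule 1 Voicing Between Vowels: [nuvufeso] → [nuvuvezo]
Rule 2 Initial Consonant Epenthesis: no change — [nuvuvezo]
Rule 3 Final Vowel Raising: [nuvuvezo] → [nuvuvezu]

[nuvuvezu]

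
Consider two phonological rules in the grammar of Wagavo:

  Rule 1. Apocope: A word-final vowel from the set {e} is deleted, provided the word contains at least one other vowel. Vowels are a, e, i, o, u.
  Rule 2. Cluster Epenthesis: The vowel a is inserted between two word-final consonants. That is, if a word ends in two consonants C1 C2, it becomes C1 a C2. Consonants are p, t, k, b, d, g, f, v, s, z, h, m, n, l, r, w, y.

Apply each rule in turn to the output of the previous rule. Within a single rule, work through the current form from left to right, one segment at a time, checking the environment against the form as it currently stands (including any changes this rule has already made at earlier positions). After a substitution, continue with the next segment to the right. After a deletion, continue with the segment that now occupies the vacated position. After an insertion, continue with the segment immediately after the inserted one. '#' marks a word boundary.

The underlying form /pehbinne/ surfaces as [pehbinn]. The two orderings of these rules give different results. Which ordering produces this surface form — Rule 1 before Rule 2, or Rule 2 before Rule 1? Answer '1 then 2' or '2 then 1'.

2 then 1

Order 1 then 2:
  1 Apocope: [pehbinne] → [pehbinn]
  2 Cluster Epenthesis: [pehbinn] → [pehbinan]
  result: [pehbinan]
Order 2 then 1:
  2 Cluster Epenthesis: no change — [pehbinne]
  1 Apocope: [pehbinne] → [pehbinn]
  result: [pehbinn]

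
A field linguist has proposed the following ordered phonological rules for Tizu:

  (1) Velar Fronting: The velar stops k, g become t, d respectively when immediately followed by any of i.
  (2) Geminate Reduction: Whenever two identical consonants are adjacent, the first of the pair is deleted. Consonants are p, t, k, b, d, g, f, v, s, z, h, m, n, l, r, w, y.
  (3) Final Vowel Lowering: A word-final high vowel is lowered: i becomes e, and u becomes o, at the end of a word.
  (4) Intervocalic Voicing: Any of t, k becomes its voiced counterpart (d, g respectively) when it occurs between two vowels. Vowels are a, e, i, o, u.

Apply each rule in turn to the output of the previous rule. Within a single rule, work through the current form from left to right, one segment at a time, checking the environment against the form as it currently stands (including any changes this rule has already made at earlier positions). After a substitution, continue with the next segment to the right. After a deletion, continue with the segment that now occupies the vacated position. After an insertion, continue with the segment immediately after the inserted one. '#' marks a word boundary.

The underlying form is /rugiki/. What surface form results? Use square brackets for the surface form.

[rudide]

(1) Velar Fronting: [rugiki] → [ruditi]
(2) Geminate Reduction: no change — [ruditi]
(3) Final Vowel Lowering: [ruditi] → [rudite]
(4) Intervocalic Voicing: [rudite] → [rudide]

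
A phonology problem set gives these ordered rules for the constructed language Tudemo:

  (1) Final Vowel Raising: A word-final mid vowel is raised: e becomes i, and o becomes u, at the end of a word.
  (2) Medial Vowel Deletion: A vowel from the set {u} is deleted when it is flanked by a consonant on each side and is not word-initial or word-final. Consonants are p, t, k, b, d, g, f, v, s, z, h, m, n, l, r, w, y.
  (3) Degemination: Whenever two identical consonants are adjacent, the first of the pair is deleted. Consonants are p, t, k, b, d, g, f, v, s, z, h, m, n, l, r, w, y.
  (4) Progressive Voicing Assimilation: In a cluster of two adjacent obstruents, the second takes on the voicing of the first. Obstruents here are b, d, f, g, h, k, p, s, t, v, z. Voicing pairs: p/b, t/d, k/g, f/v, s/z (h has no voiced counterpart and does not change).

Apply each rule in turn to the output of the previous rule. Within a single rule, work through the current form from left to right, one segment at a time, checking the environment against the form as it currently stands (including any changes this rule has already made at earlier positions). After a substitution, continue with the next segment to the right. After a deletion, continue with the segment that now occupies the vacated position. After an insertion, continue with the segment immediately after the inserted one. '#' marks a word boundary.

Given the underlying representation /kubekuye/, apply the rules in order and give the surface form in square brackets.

[kpekyi]

(1) Final Vowel Raising: [kubekuye] → [kubekuyi]
(2) Medial Vowel Deletion: [kubekuyi] → [kbekyi]
(3) Degemination: no change — [kbekyi]
(4) Progressive Voicing Assimilation: [kbekyi] → [kpekyi]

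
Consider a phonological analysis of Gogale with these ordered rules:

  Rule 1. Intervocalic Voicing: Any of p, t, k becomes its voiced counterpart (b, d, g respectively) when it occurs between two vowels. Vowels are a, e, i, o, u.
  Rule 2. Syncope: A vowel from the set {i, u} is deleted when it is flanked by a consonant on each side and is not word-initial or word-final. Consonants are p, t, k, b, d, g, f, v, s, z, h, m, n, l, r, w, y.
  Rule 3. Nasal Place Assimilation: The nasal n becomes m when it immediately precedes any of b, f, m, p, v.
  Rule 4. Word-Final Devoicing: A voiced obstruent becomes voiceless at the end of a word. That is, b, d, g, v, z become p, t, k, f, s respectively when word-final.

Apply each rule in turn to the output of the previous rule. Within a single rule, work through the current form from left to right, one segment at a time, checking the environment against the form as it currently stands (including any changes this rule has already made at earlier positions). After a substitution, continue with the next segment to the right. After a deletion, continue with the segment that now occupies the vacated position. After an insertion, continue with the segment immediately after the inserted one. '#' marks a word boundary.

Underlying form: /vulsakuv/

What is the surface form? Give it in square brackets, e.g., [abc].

[vlsagf]

Rule 1 Intervocalic Voicing: [vulsakuv] → [vulsaguv]
Rule 2 Syncope: [vulsaguv] → [vlsagv]
Rule 3 Nasal Place Assimilation: no change — [vlsagv]
Rule 4 Word-Final Devoicing: [vlsagv] → [vlsagf]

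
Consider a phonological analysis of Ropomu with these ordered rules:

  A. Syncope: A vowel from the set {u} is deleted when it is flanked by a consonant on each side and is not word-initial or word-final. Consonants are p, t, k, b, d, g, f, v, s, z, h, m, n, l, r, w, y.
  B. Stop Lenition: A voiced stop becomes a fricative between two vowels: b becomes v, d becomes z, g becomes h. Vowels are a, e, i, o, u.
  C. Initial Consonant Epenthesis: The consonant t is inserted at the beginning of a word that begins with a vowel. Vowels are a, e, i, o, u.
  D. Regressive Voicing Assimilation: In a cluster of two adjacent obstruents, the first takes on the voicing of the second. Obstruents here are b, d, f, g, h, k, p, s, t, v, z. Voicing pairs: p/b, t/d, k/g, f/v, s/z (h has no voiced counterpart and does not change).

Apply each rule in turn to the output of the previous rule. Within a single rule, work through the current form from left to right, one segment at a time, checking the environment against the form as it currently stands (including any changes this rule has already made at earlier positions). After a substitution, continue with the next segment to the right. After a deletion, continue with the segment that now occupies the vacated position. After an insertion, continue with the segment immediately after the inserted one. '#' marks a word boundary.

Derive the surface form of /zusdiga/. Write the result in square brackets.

[szdiha]

A Syncope: [zusdiga] → [zsdiga]
B Stop Lenition: [zsdiga] → [zsdiha]
C Initial Consonant Epenthesis: no change — [zsdiha]
D Regressive Voicing Assimilation: [zsdiha] → [szdiha]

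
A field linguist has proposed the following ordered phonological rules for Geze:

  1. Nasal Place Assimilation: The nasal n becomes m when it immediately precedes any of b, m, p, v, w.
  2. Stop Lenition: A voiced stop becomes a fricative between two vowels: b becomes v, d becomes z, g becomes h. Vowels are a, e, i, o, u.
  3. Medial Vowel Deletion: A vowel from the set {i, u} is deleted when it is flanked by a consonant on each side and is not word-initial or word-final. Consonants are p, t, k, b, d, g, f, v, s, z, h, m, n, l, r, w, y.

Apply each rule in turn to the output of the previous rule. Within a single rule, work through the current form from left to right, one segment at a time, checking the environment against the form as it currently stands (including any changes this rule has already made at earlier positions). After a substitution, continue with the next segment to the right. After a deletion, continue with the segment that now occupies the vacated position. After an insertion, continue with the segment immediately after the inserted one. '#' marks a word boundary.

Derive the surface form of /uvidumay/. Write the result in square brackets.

1 Nasal Place Assimilation: no change — [uvidumay]
2 Stop Lenition: [uvidumay] → [uvizumay]
3 Medial Vowel Deletion: [uvizumay] → [uvzmay]

[uvzmay]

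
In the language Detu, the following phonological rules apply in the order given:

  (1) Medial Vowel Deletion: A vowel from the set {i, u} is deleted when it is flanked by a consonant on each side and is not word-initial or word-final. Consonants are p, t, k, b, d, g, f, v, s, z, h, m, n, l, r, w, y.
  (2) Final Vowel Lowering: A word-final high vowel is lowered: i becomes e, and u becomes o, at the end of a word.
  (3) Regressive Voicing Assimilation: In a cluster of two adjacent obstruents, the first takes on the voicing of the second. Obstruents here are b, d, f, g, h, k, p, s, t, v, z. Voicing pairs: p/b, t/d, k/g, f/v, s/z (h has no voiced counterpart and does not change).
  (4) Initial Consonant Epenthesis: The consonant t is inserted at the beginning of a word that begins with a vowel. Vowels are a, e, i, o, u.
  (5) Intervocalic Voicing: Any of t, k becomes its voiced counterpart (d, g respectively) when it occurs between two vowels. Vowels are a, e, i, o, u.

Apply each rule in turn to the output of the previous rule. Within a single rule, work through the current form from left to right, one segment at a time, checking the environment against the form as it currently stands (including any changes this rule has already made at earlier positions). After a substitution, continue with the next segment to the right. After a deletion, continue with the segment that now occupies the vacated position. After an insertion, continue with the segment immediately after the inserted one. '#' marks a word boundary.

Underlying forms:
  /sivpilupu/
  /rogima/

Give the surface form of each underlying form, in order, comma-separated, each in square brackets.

[zfplpo], [rogma]

/sivpilupu/:
  (1) Medial Vowel Deletion: [sivpilupu] → [svplpu]
  (2) Final Vowel Lowering: [svplpu] → [svplpo]
  (3) Regressive Voicing Assimilation: [svplpo] → [zfplpo]
  (4) Initial Consonant Epenthesis: no change — [zfplpo]
  (5) Intervocalic Voicing: no change — [zfplpo]
/rogima/:
  (1) Medial Vowel Deletion: [rogima] → [rogma]
  (2) Final Vowel Lowering: no change — [rogma]
  (3) Regressive Voicing Assimilation: no change — [rogma]
  (4) Initial Consonant Epenthesis: no change — [rogma]
  (5) Intervocalic Voicing: no change — [rogma]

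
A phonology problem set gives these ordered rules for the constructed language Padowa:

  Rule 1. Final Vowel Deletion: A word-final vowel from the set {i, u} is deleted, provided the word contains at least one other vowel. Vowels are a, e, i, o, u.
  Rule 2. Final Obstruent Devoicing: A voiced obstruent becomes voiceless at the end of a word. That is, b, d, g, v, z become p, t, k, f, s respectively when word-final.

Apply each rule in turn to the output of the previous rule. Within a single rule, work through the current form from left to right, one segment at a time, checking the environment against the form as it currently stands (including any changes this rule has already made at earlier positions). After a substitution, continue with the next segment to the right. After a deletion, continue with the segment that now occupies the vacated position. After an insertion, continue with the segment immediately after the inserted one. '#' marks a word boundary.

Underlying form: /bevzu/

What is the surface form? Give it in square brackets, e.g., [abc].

Rule 1 Final Vowel Deletion: [bevzu] → [bevz]
Rule 2 Final Obstruent Devoicing: [bevz] → [bevs]

[bevs]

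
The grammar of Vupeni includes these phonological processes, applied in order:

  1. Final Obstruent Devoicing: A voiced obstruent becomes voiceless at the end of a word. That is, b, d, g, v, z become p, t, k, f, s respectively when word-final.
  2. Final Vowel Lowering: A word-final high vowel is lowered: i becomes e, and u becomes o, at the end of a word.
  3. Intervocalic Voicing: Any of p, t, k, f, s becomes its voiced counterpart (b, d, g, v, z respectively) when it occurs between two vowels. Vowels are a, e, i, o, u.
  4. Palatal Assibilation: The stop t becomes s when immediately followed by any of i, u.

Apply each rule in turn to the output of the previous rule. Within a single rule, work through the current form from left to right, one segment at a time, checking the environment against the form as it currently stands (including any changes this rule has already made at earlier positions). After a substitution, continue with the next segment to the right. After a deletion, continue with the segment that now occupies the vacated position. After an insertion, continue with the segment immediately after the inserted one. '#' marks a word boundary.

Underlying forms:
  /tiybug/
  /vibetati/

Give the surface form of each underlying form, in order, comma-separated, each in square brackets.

[siybuk], [vibedade]

/tiybug/:
  1 Final Obstruent Devoicing: [tiybug] → [tiybuk]
  2 Final Vowel Lowering: no change — [tiybuk]
  3 Intervocalic Voicing: no change — [tiybuk]
  4 Palatal Assibilation: [tiybuk] → [siybuk]
/vibetati/:
  1 Final Obstruent Devoicing: no change — [vibetati]
  2 Final Vowel Lowering: [vibetati] → [vibetate]
  3 Intervocalic Voicing: [vibetate] → [vibedade]
  4 Palatal Assibilation: no change — [vibedade]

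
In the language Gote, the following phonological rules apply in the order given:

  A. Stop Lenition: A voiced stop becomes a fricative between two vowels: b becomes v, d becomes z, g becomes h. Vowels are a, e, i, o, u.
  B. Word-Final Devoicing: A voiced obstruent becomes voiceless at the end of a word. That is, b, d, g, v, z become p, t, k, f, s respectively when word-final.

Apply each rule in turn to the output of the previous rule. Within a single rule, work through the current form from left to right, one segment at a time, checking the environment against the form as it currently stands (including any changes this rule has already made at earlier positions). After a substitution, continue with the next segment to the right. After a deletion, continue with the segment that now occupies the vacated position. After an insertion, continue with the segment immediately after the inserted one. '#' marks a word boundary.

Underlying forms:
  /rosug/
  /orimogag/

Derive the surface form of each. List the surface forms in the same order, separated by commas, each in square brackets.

[rosuk], [orimohak]

/rosug/:
  A Stop Lenition: no change — [rosug]
  B Word-Final Devoicing: [rosug] → [rosuk]
/orimogag/:
  A Stop Lenition: [orimogag] → [orimohag]
  B Word-Final Devoicing: [orimohag] → [orimohak]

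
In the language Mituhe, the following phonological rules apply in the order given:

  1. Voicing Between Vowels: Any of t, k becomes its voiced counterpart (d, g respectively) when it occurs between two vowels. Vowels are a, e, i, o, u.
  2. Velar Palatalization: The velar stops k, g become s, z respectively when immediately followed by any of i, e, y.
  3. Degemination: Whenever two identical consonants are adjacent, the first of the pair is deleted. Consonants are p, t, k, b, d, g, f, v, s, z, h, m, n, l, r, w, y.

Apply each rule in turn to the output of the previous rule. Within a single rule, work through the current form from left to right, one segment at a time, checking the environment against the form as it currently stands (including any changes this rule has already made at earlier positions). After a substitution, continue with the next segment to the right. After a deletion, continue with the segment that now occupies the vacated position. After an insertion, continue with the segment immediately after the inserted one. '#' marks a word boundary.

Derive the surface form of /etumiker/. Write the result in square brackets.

[edumizer]

1 Voicing Between Vowels: [etumiker] → [edumiger]
2 Velar Palatalization: [edumiger] → [edumizer]
3 Degemination: no change — [edumizer]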